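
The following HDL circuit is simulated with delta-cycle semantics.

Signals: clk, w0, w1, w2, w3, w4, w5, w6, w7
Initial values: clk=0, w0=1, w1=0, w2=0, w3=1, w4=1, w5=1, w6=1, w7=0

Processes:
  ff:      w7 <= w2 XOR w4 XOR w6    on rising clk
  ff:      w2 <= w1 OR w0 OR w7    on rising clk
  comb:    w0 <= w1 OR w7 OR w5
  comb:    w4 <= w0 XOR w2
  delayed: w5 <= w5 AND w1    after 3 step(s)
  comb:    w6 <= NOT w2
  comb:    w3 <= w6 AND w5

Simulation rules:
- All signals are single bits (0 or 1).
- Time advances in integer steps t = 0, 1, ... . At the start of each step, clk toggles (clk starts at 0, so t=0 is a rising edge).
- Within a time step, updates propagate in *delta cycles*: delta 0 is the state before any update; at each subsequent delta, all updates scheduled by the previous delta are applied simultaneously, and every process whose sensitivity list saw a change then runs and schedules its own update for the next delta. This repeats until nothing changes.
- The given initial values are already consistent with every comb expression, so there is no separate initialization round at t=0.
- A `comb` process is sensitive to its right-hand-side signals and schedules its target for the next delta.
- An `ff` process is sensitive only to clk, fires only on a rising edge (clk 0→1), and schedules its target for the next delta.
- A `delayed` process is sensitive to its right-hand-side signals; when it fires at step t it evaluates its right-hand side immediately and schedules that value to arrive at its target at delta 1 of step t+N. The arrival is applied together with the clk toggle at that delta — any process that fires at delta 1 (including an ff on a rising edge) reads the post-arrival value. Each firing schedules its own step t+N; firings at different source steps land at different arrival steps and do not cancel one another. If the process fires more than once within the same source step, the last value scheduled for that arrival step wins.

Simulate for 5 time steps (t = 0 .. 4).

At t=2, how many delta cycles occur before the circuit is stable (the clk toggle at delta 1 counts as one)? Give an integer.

t=0 Δ0: w2=0 w3=1 w0=1 w6=1 w7=0 w1=0 w5=1 clk=0 w4=1
  Δ1: clk:0→1
  Δ2: w2:0→1
  Δ3: w6:1→0, w4:1→0
  Δ4: w3:1→0
  (4Δ to stable)
t=1 Δ0: w2=1 w3=0 w0=1 w6=0 w7=0 w1=0 w5=1 clk=1 w4=0
  Δ1: clk:1→0
  (1Δ to stable)
t=2 Δ0: w2=1 w3=0 w0=1 w6=0 w7=0 w1=0 w5=1 clk=0 w4=0
  Δ1: clk:0→1
  Δ2: w7:0→1
  (2Δ to stable)
t=3 Δ0: w2=1 w3=0 w0=1 w6=0 w7=1 w1=0 w5=1 clk=1 w4=0
  Δ1: clk:1→0
  (1Δ to stable)
t=4 Δ0: w2=1 w3=0 w0=1 w6=0 w7=1 w1=0 w5=1 clk=0 w4=0
  Δ1: clk:0→1
  (1Δ to stable)

2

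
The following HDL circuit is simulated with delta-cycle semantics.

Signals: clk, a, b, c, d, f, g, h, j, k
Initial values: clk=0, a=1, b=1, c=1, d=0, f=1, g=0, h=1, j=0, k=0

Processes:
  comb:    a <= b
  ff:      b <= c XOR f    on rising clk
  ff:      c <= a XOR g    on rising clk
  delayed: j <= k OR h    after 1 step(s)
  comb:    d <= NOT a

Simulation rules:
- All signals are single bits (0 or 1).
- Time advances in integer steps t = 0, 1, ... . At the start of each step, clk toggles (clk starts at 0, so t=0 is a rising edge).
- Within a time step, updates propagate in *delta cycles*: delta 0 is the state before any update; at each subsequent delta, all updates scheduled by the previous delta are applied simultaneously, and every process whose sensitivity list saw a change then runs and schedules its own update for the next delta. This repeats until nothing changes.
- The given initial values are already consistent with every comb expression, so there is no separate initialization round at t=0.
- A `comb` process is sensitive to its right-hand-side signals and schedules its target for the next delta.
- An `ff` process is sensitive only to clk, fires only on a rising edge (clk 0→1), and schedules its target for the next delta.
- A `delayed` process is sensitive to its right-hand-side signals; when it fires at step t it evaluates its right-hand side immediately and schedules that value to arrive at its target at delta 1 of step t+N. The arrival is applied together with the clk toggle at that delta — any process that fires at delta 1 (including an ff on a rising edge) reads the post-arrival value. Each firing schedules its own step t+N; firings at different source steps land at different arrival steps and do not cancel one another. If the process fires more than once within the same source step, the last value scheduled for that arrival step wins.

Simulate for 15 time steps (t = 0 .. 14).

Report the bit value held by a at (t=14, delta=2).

1

t0.Δ0 d=0 h=1 a=1 f=1 j=0 c=1 g=0 b=1 clk=0 k=0
t0.Δ1 d=0 h=1 a=1 f=1 j=0 c=1 g=0 b=1 clk=1 k=0
t0.Δ2 d=0 h=1 a=1 f=1 j=0 c=1 g=0 b=0 clk=1 k=0
t0.Δ3 d=0 h=1 a=0 f=1 j=0 c=1 g=0 b=0 clk=1 k=0
t0.Δ4 d=1 h=1 a=0 f=1 j=0 c=1 g=0 b=0 clk=1 k=0
t1.Δ0 d=1 h=1 a=0 f=1 j=0 c=1 g=0 b=0 clk=1 k=0
t1.Δ1 d=1 h=1 a=0 f=1 j=0 c=1 g=0 b=0 clk=0 k=0
t2.Δ0 d=1 h=1 a=0 f=1 j=0 c=1 g=0 b=0 clk=0 k=0
t2.Δ1 d=1 h=1 a=0 f=1 j=0 c=1 g=0 b=0 clk=1 k=0
t2.Δ2 d=1 h=1 a=0 f=1 j=0 c=0 g=0 b=0 clk=1 k=0
t3.Δ0 d=1 h=1 a=0 f=1 j=0 c=0 g=0 b=0 clk=1 k=0
t3.Δ1 d=1 h=1 a=0 f=1 j=0 c=0 g=0 b=0 clk=0 k=0
t4.Δ0 d=1 h=1 a=0 f=1 j=0 c=0 g=0 b=0 clk=0 k=0
t4.Δ1 d=1 h=1 a=0 f=1 j=0 c=0 g=0 b=0 clk=1 k=0
t4.Δ2 d=1 h=1 a=0 f=1 j=0 c=0 g=0 b=1 clk=1 k=0
t4.Δ3 d=1 h=1 a=1 f=1 j=0 c=0 g=0 b=1 clk=1 k=0
t4.Δ4 d=0 h=1 a=1 f=1 j=0 c=0 g=0 b=1 clk=1 k=0
t5.Δ0 d=0 h=1 a=1 f=1 j=0 c=0 g=0 b=1 clk=1 k=0
t5.Δ1 d=0 h=1 a=1 f=1 j=0 c=0 g=0 b=1 clk=0 k=0
t6.Δ0 d=0 h=1 a=1 f=1 j=0 c=0 g=0 b=1 clk=0 k=0
t6.Δ1 d=0 h=1 a=1 f=1 j=0 c=0 g=0 b=1 clk=1 k=0
t6.Δ2 d=0 h=1 a=1 f=1 j=0 c=1 g=0 b=1 clk=1 k=0
t7.Δ0 d=0 h=1 a=1 f=1 j=0 c=1 g=0 b=1 clk=1 k=0
t7.Δ1 d=0 h=1 a=1 f=1 j=0 c=1 g=0 b=1 clk=0 k=0
t8.Δ0 d=0 h=1 a=1 f=1 j=0 c=1 g=0 b=1 clk=0 k=0
t8.Δ1 d=0 h=1 a=1 f=1 j=0 c=1 g=0 b=1 clk=1 k=0
t8.Δ2 d=0 h=1 a=1 f=1 j=0 c=1 g=0 b=0 clk=1 k=0
t8.Δ3 d=0 h=1 a=0 f=1 j=0 c=1 g=0 b=0 clk=1 k=0
t8.Δ4 d=1 h=1 a=0 f=1 j=0 c=1 g=0 b=0 clk=1 k=0
t9.Δ0 d=1 h=1 a=0 f=1 j=0 c=1 g=0 b=0 clk=1 k=0
t9.Δ1 d=1 h=1 a=0 f=1 j=0 c=1 g=0 b=0 clk=0 k=0
t10.Δ0 d=1 h=1 a=0 f=1 j=0 c=1 g=0 b=0 clk=0 k=0
t10.Δ1 d=1 h=1 a=0 f=1 j=0 c=1 g=0 b=0 clk=1 k=0
t10.Δ2 d=1 h=1 a=0 f=1 j=0 c=0 g=0 b=0 clk=1 k=0
t11.Δ0 d=1 h=1 a=0 f=1 j=0 c=0 g=0 b=0 clk=1 k=0
t11.Δ1 d=1 h=1 a=0 f=1 j=0 c=0 g=0 b=0 clk=0 k=0
t12.Δ0 d=1 h=1 a=0 f=1 j=0 c=0 g=0 b=0 clk=0 k=0
t12.Δ1 d=1 h=1 a=0 f=1 j=0 c=0 g=0 b=0 clk=1 k=0
t12.Δ2 d=1 h=1 a=0 f=1 j=0 c=0 g=0 b=1 clk=1 k=0
t12.Δ3 d=1 h=1 a=1 f=1 j=0 c=0 g=0 b=1 clk=1 k=0
t12.Δ4 d=0 h=1 a=1 f=1 j=0 c=0 g=0 b=1 clk=1 k=0
t13.Δ0 d=0 h=1 a=1 f=1 j=0 c=0 g=0 b=1 clk=1 k=0
t13.Δ1 d=0 h=1 a=1 f=1 j=0 c=0 g=0 b=1 clk=0 k=0
t14.Δ0 d=0 h=1 a=1 f=1 j=0 c=0 g=0 b=1 clk=0 k=0
t14.Δ1 d=0 h=1 a=1 f=1 j=0 c=0 g=0 b=1 clk=1 k=0
t14.Δ2 d=0 h=1 a=1 f=1 j=0 c=1 g=0 b=1 clk=1 k=0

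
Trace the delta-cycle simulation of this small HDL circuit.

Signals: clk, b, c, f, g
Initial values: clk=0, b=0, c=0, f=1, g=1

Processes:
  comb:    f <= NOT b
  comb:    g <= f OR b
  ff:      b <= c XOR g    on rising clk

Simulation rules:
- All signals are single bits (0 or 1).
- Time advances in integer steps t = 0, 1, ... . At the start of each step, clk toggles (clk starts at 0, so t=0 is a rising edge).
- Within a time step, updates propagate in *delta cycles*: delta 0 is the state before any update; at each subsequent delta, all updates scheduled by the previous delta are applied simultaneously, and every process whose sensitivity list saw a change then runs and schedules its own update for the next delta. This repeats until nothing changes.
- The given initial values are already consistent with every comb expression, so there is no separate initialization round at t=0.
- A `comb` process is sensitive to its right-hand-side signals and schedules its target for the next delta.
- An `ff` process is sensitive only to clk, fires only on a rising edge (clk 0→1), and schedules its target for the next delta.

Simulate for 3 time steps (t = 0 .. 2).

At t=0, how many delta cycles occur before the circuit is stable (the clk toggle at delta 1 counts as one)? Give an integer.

3

t=0 Δ0: clk=0 f=1 b=0 c=0 g=1
  Δ1: clk:0→1
  Δ2: b:0→1
  Δ3: f:1→0
  (3Δ to stable)
t=1 Δ0: clk=1 f=0 b=1 c=0 g=1
  Δ1: clk:1→0
  (1Δ to stable)
t=2 Δ0: clk=0 f=0 b=1 c=0 g=1
  Δ1: clk:0→1
  (1Δ to stable)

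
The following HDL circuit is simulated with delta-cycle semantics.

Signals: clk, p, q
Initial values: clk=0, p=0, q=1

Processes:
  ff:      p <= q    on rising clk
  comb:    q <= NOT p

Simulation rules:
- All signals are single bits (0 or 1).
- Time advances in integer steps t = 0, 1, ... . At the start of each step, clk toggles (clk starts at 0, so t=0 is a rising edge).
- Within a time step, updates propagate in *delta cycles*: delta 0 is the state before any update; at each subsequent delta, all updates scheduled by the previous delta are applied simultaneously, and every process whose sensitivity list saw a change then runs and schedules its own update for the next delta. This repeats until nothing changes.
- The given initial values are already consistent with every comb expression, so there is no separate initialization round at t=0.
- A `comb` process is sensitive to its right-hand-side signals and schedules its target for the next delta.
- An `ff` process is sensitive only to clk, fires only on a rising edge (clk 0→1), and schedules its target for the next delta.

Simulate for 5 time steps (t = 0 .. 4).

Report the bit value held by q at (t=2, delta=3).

1

t=0 Δ0: q=1 p=0 clk=0
  Δ1: clk:0→1
  Δ2: p:0→1
  Δ3: q:1→0
  (3Δ to stable)
t=1 Δ0: q=0 p=1 clk=1
  Δ1: clk:1→0
  (1Δ to stable)
t=2 Δ0: q=0 p=1 clk=0
  Δ1: clk:0→1
  Δ2: p:1→0
  Δ3: q:0→1
  (3Δ to stable)
t=3 Δ0: q=1 p=0 clk=1
  Δ1: clk:1→0
  (1Δ to stable)
t=4 Δ0: q=1 p=0 clk=0
  Δ1: clk:0→1
  Δ2: p:0→1
  Δ3: q:1→0
  (3Δ to stable)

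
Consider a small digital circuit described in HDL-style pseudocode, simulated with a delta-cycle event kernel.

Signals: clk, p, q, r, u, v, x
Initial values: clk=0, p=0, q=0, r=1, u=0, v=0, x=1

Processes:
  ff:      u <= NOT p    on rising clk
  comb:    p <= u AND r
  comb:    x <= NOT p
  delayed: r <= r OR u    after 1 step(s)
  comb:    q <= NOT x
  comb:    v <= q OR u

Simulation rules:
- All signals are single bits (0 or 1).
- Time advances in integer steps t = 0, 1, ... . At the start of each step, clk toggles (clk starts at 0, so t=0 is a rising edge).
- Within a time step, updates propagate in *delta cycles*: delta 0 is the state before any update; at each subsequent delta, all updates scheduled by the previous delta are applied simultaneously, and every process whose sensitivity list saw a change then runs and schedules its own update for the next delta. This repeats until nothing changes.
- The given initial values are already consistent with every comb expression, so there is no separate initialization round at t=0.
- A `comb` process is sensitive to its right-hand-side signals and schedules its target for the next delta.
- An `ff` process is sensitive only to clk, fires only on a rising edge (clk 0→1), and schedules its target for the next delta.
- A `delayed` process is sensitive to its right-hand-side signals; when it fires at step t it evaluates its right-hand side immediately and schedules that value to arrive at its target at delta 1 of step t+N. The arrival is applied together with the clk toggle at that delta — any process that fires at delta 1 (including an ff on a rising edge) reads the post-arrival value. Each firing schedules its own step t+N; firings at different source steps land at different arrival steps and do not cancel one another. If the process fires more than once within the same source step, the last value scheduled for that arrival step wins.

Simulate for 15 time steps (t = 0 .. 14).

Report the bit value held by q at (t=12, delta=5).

1

t=0 Δ0: r=1 q=0 v=0 clk=0 u=0 p=0 x=1
  Δ1: clk:0→1
  Δ2: u:0→1
  Δ3: v:0→1, p:0→1
  Δ4: x:1→0
  Δ5: q:0→1
  (5Δ to stable)
t=1 Δ0: r=1 q=1 v=1 clk=1 u=1 p=1 x=0
  Δ1: clk:1→0
  (1Δ to stable)
t=2 Δ0: r=1 q=1 v=1 clk=0 u=1 p=1 x=0
  Δ1: clk:0→1
  Δ2: u:1→0
  Δ3: p:1→0
  Δ4: x:0→1
  Δ5: q:1→0
  Δ6: v:1→0
  (6Δ to stable)
t=3 Δ0: r=1 q=0 v=0 clk=1 u=0 p=0 x=1
  Δ1: clk:1→0
  (1Δ to stable)
t=4 Δ0: r=1 q=0 v=0 clk=0 u=0 p=0 x=1
  Δ1: clk:0→1
  Δ2: u:0→1
  Δ3: v:0→1, p:0→1
  Δ4: x:1→0
  Δ5: q:0→1
  (5Δ to stable)
t=5 Δ0: r=1 q=1 v=1 clk=1 u=1 p=1 x=0
  Δ1: clk:1→0
  (1Δ to stable)
t=6 Δ0: r=1 q=1 v=1 clk=0 u=1 p=1 x=0
  Δ1: clk:0→1
  Δ2: u:1→0
  Δ3: p:1→0
  Δ4: x:0→1
  Δ5: q:1→0
  Δ6: v:1→0
  (6Δ to stable)
t=7 Δ0: r=1 q=0 v=0 clk=1 u=0 p=0 x=1
  Δ1: clk:1→0
  (1Δ to stable)
t=8 Δ0: r=1 q=0 v=0 clk=0 u=0 p=0 x=1
  Δ1: clk:0→1
  Δ2: u:0→1
  Δ3: v:0→1, p:0→1
  Δ4: x:1→0
  Δ5: q:0→1
  (5Δ to stable)
t=9 Δ0: r=1 q=1 v=1 clk=1 u=1 p=1 x=0
  Δ1: clk:1→0
  (1Δ to stable)
t=10 Δ0: r=1 q=1 v=1 clk=0 u=1 p=1 x=0
  Δ1: clk:0→1
  Δ2: u:1→0
  Δ3: p:1→0
  Δ4: x:0→1
  Δ5: q:1→0
  Δ6: v:1→0
  (6Δ to stable)
t=11 Δ0: r=1 q=0 v=0 clk=1 u=0 p=0 x=1
  Δ1: clk:1→0
  (1Δ to stable)
t=12 Δ0: r=1 q=0 v=0 clk=0 u=0 p=0 x=1
  Δ1: clk:0→1
  Δ2: u:0→1
  Δ3: v:0→1, p:0→1
  Δ4: x:1→0
  Δ5: q:0→1
  (5Δ to stable)
t=13 Δ0: r=1 q=1 v=1 clk=1 u=1 p=1 x=0
  Δ1: clk:1→0
  (1Δ to stable)
t=14 Δ0: r=1 q=1 v=1 clk=0 u=1 p=1 x=0
  Δ1: clk:0→1
  Δ2: u:1→0
  Δ3: p:1→0
  Δ4: x:0→1
  Δ5: q:1→0
  Δ6: v:1→0
  (6Δ to stable)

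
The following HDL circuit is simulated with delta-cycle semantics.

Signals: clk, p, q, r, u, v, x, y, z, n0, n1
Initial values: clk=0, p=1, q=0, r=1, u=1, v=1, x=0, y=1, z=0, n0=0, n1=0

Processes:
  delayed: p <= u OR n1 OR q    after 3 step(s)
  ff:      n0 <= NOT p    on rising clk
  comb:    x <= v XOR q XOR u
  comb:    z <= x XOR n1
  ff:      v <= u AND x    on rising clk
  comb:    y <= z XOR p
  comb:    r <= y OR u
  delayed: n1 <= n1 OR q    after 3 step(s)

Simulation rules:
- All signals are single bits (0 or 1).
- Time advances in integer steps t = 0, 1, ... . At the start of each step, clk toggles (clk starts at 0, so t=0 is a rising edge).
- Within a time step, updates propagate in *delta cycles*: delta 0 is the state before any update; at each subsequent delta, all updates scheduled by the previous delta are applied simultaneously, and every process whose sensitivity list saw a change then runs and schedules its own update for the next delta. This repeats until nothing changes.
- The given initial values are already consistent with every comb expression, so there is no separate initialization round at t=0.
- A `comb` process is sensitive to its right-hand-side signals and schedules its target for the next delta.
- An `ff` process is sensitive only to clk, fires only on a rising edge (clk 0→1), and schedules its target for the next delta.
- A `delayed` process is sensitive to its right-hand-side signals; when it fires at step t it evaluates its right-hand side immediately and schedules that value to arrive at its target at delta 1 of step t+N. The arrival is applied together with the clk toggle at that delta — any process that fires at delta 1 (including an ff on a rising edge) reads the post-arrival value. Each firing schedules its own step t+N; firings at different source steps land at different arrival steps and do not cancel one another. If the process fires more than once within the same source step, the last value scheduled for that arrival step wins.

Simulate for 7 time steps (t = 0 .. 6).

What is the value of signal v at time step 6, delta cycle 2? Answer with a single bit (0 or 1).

t=0 Δ0: y=1 x=0 z=0 n1=0 v=1 p=1 q=0 clk=0 u=1 r=1 n0=0
  Δ1: clk:0→1
  Δ2: v:1→0
  Δ3: x:0→1
  Δ4: z:0→1
  Δ5: y:1→0
  (5Δ to stable)
t=1 Δ0: y=0 x=1 z=1 n1=0 v=0 p=1 q=0 clk=1 u=1 r=1 n0=0
  Δ1: clk:1→0
  (1Δ to stable)
t=2 Δ0: y=0 x=1 z=1 n1=0 v=0 p=1 q=0 clk=0 u=1 r=1 n0=0
  Δ1: clk:0→1
  Δ2: v:0→1
  Δ3: x:1→0
  Δ4: z:1→0
  Δ5: y:0→1
  (5Δ to stable)
t=3 Δ0: y=1 x=0 z=0 n1=0 v=1 p=1 q=0 clk=1 u=1 r=1 n0=0
  Δ1: clk:1→0
  (1Δ to stable)
t=4 Δ0: y=1 x=0 z=0 n1=0 v=1 p=1 q=0 clk=0 u=1 r=1 n0=0
  Δ1: clk:0→1
  Δ2: v:1→0
  Δ3: x:0→1
  Δ4: z:0→1
  Δ5: y:1→0
  (5Δ to stable)
t=5 Δ0: y=0 x=1 z=1 n1=0 v=0 p=1 q=0 clk=1 u=1 r=1 n0=0
  Δ1: clk:1→0
  (1Δ to stable)
t=6 Δ0: y=0 x=1 z=1 n1=0 v=0 p=1 q=0 clk=0 u=1 r=1 n0=0
  Δ1: clk:0→1
  Δ2: v:0→1
  Δ3: x:1→0
  Δ4: z:1→0
  Δ5: y:0→1
  (5Δ to stable)

1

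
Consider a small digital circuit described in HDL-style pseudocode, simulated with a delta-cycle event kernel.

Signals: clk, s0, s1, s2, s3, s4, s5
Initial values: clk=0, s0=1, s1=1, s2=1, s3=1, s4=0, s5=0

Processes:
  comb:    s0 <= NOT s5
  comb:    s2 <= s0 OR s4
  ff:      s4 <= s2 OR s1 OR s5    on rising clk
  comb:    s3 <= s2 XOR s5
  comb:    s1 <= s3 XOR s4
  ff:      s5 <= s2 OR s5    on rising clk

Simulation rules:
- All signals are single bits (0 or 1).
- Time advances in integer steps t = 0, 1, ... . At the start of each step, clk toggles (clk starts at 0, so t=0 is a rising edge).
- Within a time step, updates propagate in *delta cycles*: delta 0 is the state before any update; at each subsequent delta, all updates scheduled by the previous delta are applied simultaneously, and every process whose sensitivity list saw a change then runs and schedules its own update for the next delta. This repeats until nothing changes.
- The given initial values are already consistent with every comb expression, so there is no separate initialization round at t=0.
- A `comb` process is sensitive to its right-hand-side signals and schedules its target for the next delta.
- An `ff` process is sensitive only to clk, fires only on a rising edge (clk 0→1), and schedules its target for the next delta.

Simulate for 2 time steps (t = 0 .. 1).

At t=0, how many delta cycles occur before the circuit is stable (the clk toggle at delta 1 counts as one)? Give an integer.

4

t0.Δ0 s4=0 s3=1 s0=1 s2=1 s5=0 clk=0 s1=1
t0.Δ1 s4=0 s3=1 s0=1 s2=1 s5=0 clk=1 s1=1
t0.Δ2 s4=1 s3=1 s0=1 s2=1 s5=1 clk=1 s1=1
t0.Δ3 s4=1 s3=0 s0=0 s2=1 s5=1 clk=1 s1=0
t0.Δ4 s4=1 s3=0 s0=0 s2=1 s5=1 clk=1 s1=1
t1.Δ0 s4=1 s3=0 s0=0 s2=1 s5=1 clk=1 s1=1
t1.Δ1 s4=1 s3=0 s0=0 s2=1 s5=1 clk=0 s1=1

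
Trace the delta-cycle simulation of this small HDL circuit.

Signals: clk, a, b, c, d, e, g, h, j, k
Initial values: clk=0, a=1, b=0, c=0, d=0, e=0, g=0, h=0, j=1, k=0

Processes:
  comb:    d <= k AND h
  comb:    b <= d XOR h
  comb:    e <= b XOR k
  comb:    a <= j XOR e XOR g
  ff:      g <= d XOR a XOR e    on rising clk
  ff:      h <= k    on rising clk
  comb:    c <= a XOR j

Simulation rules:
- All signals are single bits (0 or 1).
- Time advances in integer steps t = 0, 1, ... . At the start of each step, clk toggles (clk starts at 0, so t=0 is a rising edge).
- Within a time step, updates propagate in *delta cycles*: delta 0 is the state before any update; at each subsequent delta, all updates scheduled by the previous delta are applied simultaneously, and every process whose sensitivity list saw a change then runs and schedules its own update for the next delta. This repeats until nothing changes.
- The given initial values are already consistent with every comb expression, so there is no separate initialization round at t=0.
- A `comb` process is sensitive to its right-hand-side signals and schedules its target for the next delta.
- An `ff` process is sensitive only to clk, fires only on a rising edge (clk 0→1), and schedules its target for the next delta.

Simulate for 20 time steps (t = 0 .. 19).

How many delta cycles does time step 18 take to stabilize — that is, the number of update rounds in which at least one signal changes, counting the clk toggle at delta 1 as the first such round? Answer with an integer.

t0.Δ0 b=0 clk=0 a=1 g=0 h=0 d=0 e=0 k=0 j=1 c=0
t0.Δ1 b=0 clk=1 a=1 g=0 h=0 d=0 e=0 k=0 j=1 c=0
t0.Δ2 b=0 clk=1 a=1 g=1 h=0 d=0 e=0 k=0 j=1 c=0
t0.Δ3 b=0 clk=1 a=0 g=1 h=0 d=0 e=0 k=0 j=1 c=0
t0.Δ4 b=0 clk=1 a=0 g=1 h=0 d=0 e=0 k=0 j=1 c=1
t1.Δ0 b=0 clk=1 a=0 g=1 h=0 d=0 e=0 k=0 j=1 c=1
t1.Δ1 b=0 clk=0 a=0 g=1 h=0 d=0 e=0 k=0 j=1 c=1
t2.Δ0 b=0 clk=0 a=0 g=1 h=0 d=0 e=0 k=0 j=1 c=1
t2.Δ1 b=0 clk=1 a=0 g=1 h=0 d=0 e=0 k=0 j=1 c=1
t2.Δ2 b=0 clk=1 a=0 g=0 h=0 d=0 e=0 k=0 j=1 c=1
t2.Δ3 b=0 clk=1 a=1 g=0 h=0 d=0 e=0 k=0 j=1 c=1
t2.Δ4 b=0 clk=1 a=1 g=0 h=0 d=0 e=0 k=0 j=1 c=0
t3.Δ0 b=0 clk=1 a=1 g=0 h=0 d=0 e=0 k=0 j=1 c=0
t3.Δ1 b=0 clk=0 a=1 g=0 h=0 d=0 e=0 k=0 j=1 c=0
t4.Δ0 b=0 clk=0 a=1 g=0 h=0 d=0 e=0 k=0 j=1 c=0
t4.Δ1 b=0 clk=1 a=1 g=0 h=0 d=0 e=0 k=0 j=1 c=0
t4.Δ2 b=0 clk=1 a=1 g=1 h=0 d=0 e=0 k=0 j=1 c=0
t4.Δ3 b=0 clk=1 a=0 g=1 h=0 d=0 e=0 k=0 j=1 c=0
t4.Δ4 b=0 clk=1 a=0 g=1 h=0 d=0 e=0 k=0 j=1 c=1
t5.Δ0 b=0 clk=1 a=0 g=1 h=0 d=0 e=0 k=0 j=1 c=1
t5.Δ1 b=0 clk=0 a=0 g=1 h=0 d=0 e=0 k=0 j=1 c=1
t6.Δ0 b=0 clk=0 a=0 g=1 h=0 d=0 e=0 k=0 j=1 c=1
t6.Δ1 b=0 clk=1 a=0 g=1 h=0 d=0 e=0 k=0 j=1 c=1
t6.Δ2 b=0 clk=1 a=0 g=0 h=0 d=0 e=0 k=0 j=1 c=1
t6.Δ3 b=0 clk=1 a=1 g=0 h=0 d=0 e=0 k=0 j=1 c=1
t6.Δ4 b=0 clk=1 a=1 g=0 h=0 d=0 e=0 k=0 j=1 c=0
t7.Δ0 b=0 clk=1 a=1 g=0 h=0 d=0 e=0 k=0 j=1 c=0
t7.Δ1 b=0 clk=0 a=1 g=0 h=0 d=0 e=0 k=0 j=1 c=0
t8.Δ0 b=0 clk=0 a=1 g=0 h=0 d=0 e=0 k=0 j=1 c=0
t8.Δ1 b=0 clk=1 a=1 g=0 h=0 d=0 e=0 k=0 j=1 c=0
t8.Δ2 b=0 clk=1 a=1 g=1 h=0 d=0 e=0 k=0 j=1 c=0
t8.Δ3 b=0 clk=1 a=0 g=1 h=0 d=0 e=0 k=0 j=1 c=0
t8.Δ4 b=0 clk=1 a=0 g=1 h=0 d=0 e=0 k=0 j=1 c=1
t9.Δ0 b=0 clk=1 a=0 g=1 h=0 d=0 e=0 k=0 j=1 c=1
t9.Δ1 b=0 clk=0 a=0 g=1 h=0 d=0 e=0 k=0 j=1 c=1
t10.Δ0 b=0 clk=0 a=0 g=1 h=0 d=0 e=0 k=0 j=1 c=1
t10.Δ1 b=0 clk=1 a=0 g=1 h=0 d=0 e=0 k=0 j=1 c=1
t10.Δ2 b=0 clk=1 a=0 g=0 h=0 d=0 e=0 k=0 j=1 c=1
t10.Δ3 b=0 clk=1 a=1 g=0 h=0 d=0 e=0 k=0 j=1 c=1
t10.Δ4 b=0 clk=1 a=1 g=0 h=0 d=0 e=0 k=0 j=1 c=0
t11.Δ0 b=0 clk=1 a=1 g=0 h=0 d=0 e=0 k=0 j=1 c=0
t11.Δ1 b=0 clk=0 a=1 g=0 h=0 d=0 e=0 k=0 j=1 c=0
t12.Δ0 b=0 clk=0 a=1 g=0 h=0 d=0 e=0 k=0 j=1 c=0
t12.Δ1 b=0 clk=1 a=1 g=0 h=0 d=0 e=0 k=0 j=1 c=0
t12.Δ2 b=0 clk=1 a=1 g=1 h=0 d=0 e=0 k=0 j=1 c=0
t12.Δ3 b=0 clk=1 a=0 g=1 h=0 d=0 e=0 k=0 j=1 c=0
t12.Δ4 b=0 clk=1 a=0 g=1 h=0 d=0 e=0 k=0 j=1 c=1
t13.Δ0 b=0 clk=1 a=0 g=1 h=0 d=0 e=0 k=0 j=1 c=1
t13.Δ1 b=0 clk=0 a=0 g=1 h=0 d=0 e=0 k=0 j=1 c=1
t14.Δ0 b=0 clk=0 a=0 g=1 h=0 d=0 e=0 k=0 j=1 c=1
t14.Δ1 b=0 clk=1 a=0 g=1 h=0 d=0 e=0 k=0 j=1 c=1
t14.Δ2 b=0 clk=1 a=0 g=0 h=0 d=0 e=0 k=0 j=1 c=1
t14.Δ3 b=0 clk=1 a=1 g=0 h=0 d=0 e=0 k=0 j=1 c=1
t14.Δ4 b=0 clk=1 a=1 g=0 h=0 d=0 e=0 k=0 j=1 c=0
t15.Δ0 b=0 clk=1 a=1 g=0 h=0 d=0 e=0 k=0 j=1 c=0
t15.Δ1 b=0 clk=0 a=1 g=0 h=0 d=0 e=0 k=0 j=1 c=0
t16.Δ0 b=0 clk=0 a=1 g=0 h=0 d=0 e=0 k=0 j=1 c=0
t16.Δ1 b=0 clk=1 a=1 g=0 h=0 d=0 e=0 k=0 j=1 c=0
t16.Δ2 b=0 clk=1 a=1 g=1 h=0 d=0 e=0 k=0 j=1 c=0
t16.Δ3 b=0 clk=1 a=0 g=1 h=0 d=0 e=0 k=0 j=1 c=0
t16.Δ4 b=0 clk=1 a=0 g=1 h=0 d=0 e=0 k=0 j=1 c=1
t17.Δ0 b=0 clk=1 a=0 g=1 h=0 d=0 e=0 k=0 j=1 c=1
t17.Δ1 b=0 clk=0 a=0 g=1 h=0 d=0 e=0 k=0 j=1 c=1
t18.Δ0 b=0 clk=0 a=0 g=1 h=0 d=0 e=0 k=0 j=1 c=1
t18.Δ1 b=0 clk=1 a=0 g=1 h=0 d=0 e=0 k=0 j=1 c=1
t18.Δ2 b=0 clk=1 a=0 g=0 h=0 d=0 e=0 k=0 j=1 c=1
t18.Δ3 b=0 clk=1 a=1 g=0 h=0 d=0 e=0 k=0 j=1 c=1
t18.Δ4 b=0 clk=1 a=1 g=0 h=0 d=0 e=0 k=0 j=1 c=0
t19.Δ0 b=0 clk=1 a=1 g=0 h=0 d=0 e=0 k=0 j=1 c=0
t19.Δ1 b=0 clk=0 a=1 g=0 h=0 d=0 e=0 k=0 j=1 c=0

4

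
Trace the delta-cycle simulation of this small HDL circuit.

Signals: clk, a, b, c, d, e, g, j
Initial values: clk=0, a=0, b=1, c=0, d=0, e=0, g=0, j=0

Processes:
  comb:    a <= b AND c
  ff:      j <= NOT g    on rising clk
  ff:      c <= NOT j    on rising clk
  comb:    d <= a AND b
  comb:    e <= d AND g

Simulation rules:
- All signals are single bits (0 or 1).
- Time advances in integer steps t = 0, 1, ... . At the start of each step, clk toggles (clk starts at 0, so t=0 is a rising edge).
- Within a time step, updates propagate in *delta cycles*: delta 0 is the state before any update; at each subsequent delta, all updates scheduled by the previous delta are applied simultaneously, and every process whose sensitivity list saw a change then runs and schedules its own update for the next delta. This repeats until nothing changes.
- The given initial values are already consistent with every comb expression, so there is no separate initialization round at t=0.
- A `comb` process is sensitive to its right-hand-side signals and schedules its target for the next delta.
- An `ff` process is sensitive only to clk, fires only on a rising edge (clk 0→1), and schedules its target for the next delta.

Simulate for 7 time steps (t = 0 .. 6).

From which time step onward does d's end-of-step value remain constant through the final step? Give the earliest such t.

2

t=0 Δ0: e=0 d=0 clk=0 b=1 g=0 j=0 c=0 a=0
  Δ1: clk:0→1
  Δ2: j:0→1, c:0→1
  Δ3: a:0→1
  Δ4: d:0→1
  (4Δ to stable)
t=1 Δ0: e=0 d=1 clk=1 b=1 g=0 j=1 c=1 a=1
  Δ1: clk:1→0
  (1Δ to stable)
t=2 Δ0: e=0 d=1 clk=0 b=1 g=0 j=1 c=1 a=1
  Δ1: clk:0→1
  Δ2: c:1→0
  Δ3: a:1→0
  Δ4: d:1→0
  (4Δ to stable)
t=3 Δ0: e=0 d=0 clk=1 b=1 g=0 j=1 c=0 a=0
  Δ1: clk:1→0
  (1Δ to stable)
t=4 Δ0: e=0 d=0 clk=0 b=1 g=0 j=1 c=0 a=0
  Δ1: clk:0→1
  (1Δ to stable)
t=5 Δ0: e=0 d=0 clk=1 b=1 g=0 j=1 c=0 a=0
  Δ1: clk:1→0
  (1Δ to stable)
t=6 Δ0: e=0 d=0 clk=0 b=1 g=0 j=1 c=0 a=0
  Δ1: clk:0→1
  (1Δ to stable)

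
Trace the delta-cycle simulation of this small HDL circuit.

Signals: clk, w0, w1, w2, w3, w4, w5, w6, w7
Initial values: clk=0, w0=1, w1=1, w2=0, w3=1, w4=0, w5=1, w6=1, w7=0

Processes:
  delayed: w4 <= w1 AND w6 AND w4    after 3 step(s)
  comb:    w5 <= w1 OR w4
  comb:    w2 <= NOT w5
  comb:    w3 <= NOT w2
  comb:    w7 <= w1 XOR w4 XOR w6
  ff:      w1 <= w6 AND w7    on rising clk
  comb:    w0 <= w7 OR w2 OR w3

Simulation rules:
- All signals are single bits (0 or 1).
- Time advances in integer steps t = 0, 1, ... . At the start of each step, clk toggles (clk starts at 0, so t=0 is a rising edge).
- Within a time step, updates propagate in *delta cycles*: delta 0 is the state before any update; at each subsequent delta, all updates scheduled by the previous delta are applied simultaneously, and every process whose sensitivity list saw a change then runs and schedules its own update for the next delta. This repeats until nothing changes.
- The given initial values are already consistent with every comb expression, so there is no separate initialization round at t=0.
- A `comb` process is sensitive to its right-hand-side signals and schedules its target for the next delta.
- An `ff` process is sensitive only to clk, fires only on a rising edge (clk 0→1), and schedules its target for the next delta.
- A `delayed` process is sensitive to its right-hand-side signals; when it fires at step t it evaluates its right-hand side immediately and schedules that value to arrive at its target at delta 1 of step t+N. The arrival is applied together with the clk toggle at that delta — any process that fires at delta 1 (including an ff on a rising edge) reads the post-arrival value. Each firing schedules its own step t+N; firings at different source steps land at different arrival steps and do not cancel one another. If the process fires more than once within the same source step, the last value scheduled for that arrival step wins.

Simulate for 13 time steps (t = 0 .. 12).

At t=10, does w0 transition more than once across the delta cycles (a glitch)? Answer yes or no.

t=0 Δ0: w4=0 w6=1 w0=1 w7=0 clk=0 w5=1 w2=0 w1=1 w3=1
  Δ1: clk:0→1
  Δ2: w1:1→0
  Δ3: w7:0→1, w5:1→0
  Δ4: w2:0→1
  Δ5: w3:1→0
  (5Δ to stable)
t=1 Δ0: w4=0 w6=1 w0=1 w7=1 clk=1 w5=0 w2=1 w1=0 w3=0
  Δ1: clk:1→0
  (1Δ to stable)
t=2 Δ0: w4=0 w6=1 w0=1 w7=1 clk=0 w5=0 w2=1 w1=0 w3=0
  Δ1: clk:0→1
  Δ2: w1:0→1
  Δ3: w7:1→0, w5:0→1
  Δ4: w2:1→0
  Δ5: w0:1→0, w3:0→1
  Δ6: w0:0→1
  (6Δ to stable)
t=3 Δ0: w4=0 w6=1 w0=1 w7=0 clk=1 w5=1 w2=0 w1=1 w3=1
  Δ1: clk:1→0
  (1Δ to stable)
t=4 Δ0: w4=0 w6=1 w0=1 w7=0 clk=0 w5=1 w2=0 w1=1 w3=1
  Δ1: clk:0→1
  Δ2: w1:1→0
  Δ3: w7:0→1, w5:1→0
  Δ4: w2:0→1
  Δ5: w3:1→0
  (5Δ to stable)
t=5 Δ0: w4=0 w6=1 w0=1 w7=1 clk=1 w5=0 w2=1 w1=0 w3=0
  Δ1: clk:1→0
  (1Δ to stable)
t=6 Δ0: w4=0 w6=1 w0=1 w7=1 clk=0 w5=0 w2=1 w1=0 w3=0
  Δ1: clk:0→1
  Δ2: w1:0→1
  Δ3: w7:1→0, w5:0→1
  Δ4: w2:1→0
  Δ5: w0:1→0, w3:0→1
  Δ6: w0:0→1
  (6Δ to stable)
t=7 Δ0: w4=0 w6=1 w0=1 w7=0 clk=1 w5=1 w2=0 w1=1 w3=1
  Δ1: clk:1→0
  (1Δ to stable)
t=8 Δ0: w4=0 w6=1 w0=1 w7=0 clk=0 w5=1 w2=0 w1=1 w3=1
  Δ1: clk:0→1
  Δ2: w1:1→0
  Δ3: w7:0→1, w5:1→0
  Δ4: w2:0→1
  Δ5: w3:1→0
  (5Δ to stable)
t=9 Δ0: w4=0 w6=1 w0=1 w7=1 clk=1 w5=0 w2=1 w1=0 w3=0
  Δ1: clk:1→0
  (1Δ to stable)
t=10 Δ0: w4=0 w6=1 w0=1 w7=1 clk=0 w5=0 w2=1 w1=0 w3=0
  Δ1: clk:0→1
  Δ2: w1:0→1
  Δ3: w7:1→0, w5:0→1
  Δ4: w2:1→0
  Δ5: w0:1→0, w3:0→1
  Δ6: w0:0→1
  (6Δ to stable)
t=11 Δ0: w4=0 w6=1 w0=1 w7=0 clk=1 w5=1 w2=0 w1=1 w3=1
  Δ1: clk:1→0
  (1Δ to stable)
t=12 Δ0: w4=0 w6=1 w0=1 w7=0 clk=0 w5=1 w2=0 w1=1 w3=1
  Δ1: clk:0→1
  Δ2: w1:1→0
  Δ3: w7:0→1, w5:1→0
  Δ4: w2:0→1
  Δ5: w3:1→0
  (5Δ to stable)

yes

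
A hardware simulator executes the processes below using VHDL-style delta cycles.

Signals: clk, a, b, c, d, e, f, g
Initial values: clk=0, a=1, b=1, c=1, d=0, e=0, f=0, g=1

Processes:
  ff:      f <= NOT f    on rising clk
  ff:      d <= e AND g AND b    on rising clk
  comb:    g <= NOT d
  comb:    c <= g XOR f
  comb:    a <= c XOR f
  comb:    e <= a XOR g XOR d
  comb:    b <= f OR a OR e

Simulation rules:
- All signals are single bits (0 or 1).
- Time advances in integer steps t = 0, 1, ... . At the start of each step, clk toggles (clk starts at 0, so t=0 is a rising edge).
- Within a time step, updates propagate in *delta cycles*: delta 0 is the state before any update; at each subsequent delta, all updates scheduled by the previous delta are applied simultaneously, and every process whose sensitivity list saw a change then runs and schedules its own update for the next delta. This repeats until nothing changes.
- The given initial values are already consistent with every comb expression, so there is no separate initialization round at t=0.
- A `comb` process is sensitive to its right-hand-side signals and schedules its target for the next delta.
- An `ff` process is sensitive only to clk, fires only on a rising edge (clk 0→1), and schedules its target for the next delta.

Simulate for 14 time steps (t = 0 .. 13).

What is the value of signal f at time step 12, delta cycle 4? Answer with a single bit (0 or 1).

1

[bits: e,clk,a,d,g,c,f,b]
t=0: Δ0=00101101 Δ1=01101101 Δ2=01101111 Δ3=01001011 Δ4=11101011 Δ5=01101011 | 5Δ
t=1: Δ0=01101011 Δ1=00101011 | 1Δ
t=2: Δ0=00101011 Δ1=01101011 Δ2=01101001 Δ3=01001101 Δ4=11101100 Δ5=01101101 | 5Δ
t=3: Δ0=01101101 Δ1=00101101 | 1Δ
t=4: Δ0=00101101 Δ1=01101101 Δ2=01101111 Δ3=01001011 Δ4=11101011 Δ5=01101011 | 5Δ
t=5: Δ0=01101011 Δ1=00101011 | 1Δ
t=6: Δ0=00101011 Δ1=01101011 Δ2=01101001 Δ3=01001101 Δ4=11101100 Δ5=01101101 | 5Δ
t=7: Δ0=01101101 Δ1=00101101 | 1Δ
t=8: Δ0=00101101 Δ1=01101101 Δ2=01101111 Δ3=01001011 Δ4=11101011 Δ5=01101011 | 5Δ
t=9: Δ0=01101011 Δ1=00101011 | 1Δ
t=10: Δ0=00101011 Δ1=01101011 Δ2=01101001 Δ3=01001101 Δ4=11101100 Δ5=01101101 | 5Δ
t=11: Δ0=01101101 Δ1=00101101 | 1Δ
t=12: Δ0=00101101 Δ1=01101101 Δ2=01101111 Δ3=01001011 Δ4=11101011 Δ5=01101011 | 5Δ
t=13: Δ0=01101011 Δ1=00101011 | 1Δ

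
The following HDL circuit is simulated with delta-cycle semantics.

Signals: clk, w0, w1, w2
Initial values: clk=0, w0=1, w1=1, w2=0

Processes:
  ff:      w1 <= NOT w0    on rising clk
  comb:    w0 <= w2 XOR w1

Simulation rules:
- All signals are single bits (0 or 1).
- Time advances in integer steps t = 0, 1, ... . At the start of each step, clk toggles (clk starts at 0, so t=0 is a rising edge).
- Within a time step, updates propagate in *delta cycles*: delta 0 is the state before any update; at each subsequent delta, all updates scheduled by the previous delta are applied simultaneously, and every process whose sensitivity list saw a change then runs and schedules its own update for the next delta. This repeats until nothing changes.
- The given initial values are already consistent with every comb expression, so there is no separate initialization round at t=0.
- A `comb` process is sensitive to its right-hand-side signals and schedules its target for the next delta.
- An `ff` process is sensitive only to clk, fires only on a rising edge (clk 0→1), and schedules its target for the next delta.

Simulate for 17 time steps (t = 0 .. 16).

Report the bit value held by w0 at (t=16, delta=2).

t=0 Δ0: w2=0 w1=1 clk=0 w0=1
  Δ1: clk:0→1
  Δ2: w1:1→0
  Δ3: w0:1→0
  (3Δ to stable)
t=1 Δ0: w2=0 w1=0 clk=1 w0=0
  Δ1: clk:1→0
  (1Δ to stable)
t=2 Δ0: w2=0 w1=0 clk=0 w0=0
  Δ1: clk:0→1
  Δ2: w1:0→1
  Δ3: w0:0→1
  (3Δ to stable)
t=3 Δ0: w2=0 w1=1 clk=1 w0=1
  Δ1: clk:1→0
  (1Δ to stable)
t=4 Δ0: w2=0 w1=1 clk=0 w0=1
  Δ1: clk:0→1
  Δ2: w1:1→0
  Δ3: w0:1→0
  (3Δ to stable)
t=5 Δ0: w2=0 w1=0 clk=1 w0=0
  Δ1: clk:1→0
  (1Δ to stable)
t=6 Δ0: w2=0 w1=0 clk=0 w0=0
  Δ1: clk:0→1
  Δ2: w1:0→1
  Δ3: w0:0→1
  (3Δ to stable)
t=7 Δ0: w2=0 w1=1 clk=1 w0=1
  Δ1: clk:1→0
  (1Δ to stable)
t=8 Δ0: w2=0 w1=1 clk=0 w0=1
  Δ1: clk:0→1
  Δ2: w1:1→0
  Δ3: w0:1→0
  (3Δ to stable)
t=9 Δ0: w2=0 w1=0 clk=1 w0=0
  Δ1: clk:1→0
  (1Δ to stable)
t=10 Δ0: w2=0 w1=0 clk=0 w0=0
  Δ1: clk:0→1
  Δ2: w1:0→1
  Δ3: w0:0→1
  (3Δ to stable)
t=11 Δ0: w2=0 w1=1 clk=1 w0=1
  Δ1: clk:1→0
  (1Δ to stable)
t=12 Δ0: w2=0 w1=1 clk=0 w0=1
  Δ1: clk:0→1
  Δ2: w1:1→0
  Δ3: w0:1→0
  (3Δ to stable)
t=13 Δ0: w2=0 w1=0 clk=1 w0=0
  Δ1: clk:1→0
  (1Δ to stable)
t=14 Δ0: w2=0 w1=0 clk=0 w0=0
  Δ1: clk:0→1
  Δ2: w1:0→1
  Δ3: w0:0→1
  (3Δ to stable)
t=15 Δ0: w2=0 w1=1 clk=1 w0=1
  Δ1: clk:1→0
  (1Δ to stable)
t=16 Δ0: w2=0 w1=1 clk=0 w0=1
  Δ1: clk:0→1
  Δ2: w1:1→0
  Δ3: w0:1→0
  (3Δ to stable)

1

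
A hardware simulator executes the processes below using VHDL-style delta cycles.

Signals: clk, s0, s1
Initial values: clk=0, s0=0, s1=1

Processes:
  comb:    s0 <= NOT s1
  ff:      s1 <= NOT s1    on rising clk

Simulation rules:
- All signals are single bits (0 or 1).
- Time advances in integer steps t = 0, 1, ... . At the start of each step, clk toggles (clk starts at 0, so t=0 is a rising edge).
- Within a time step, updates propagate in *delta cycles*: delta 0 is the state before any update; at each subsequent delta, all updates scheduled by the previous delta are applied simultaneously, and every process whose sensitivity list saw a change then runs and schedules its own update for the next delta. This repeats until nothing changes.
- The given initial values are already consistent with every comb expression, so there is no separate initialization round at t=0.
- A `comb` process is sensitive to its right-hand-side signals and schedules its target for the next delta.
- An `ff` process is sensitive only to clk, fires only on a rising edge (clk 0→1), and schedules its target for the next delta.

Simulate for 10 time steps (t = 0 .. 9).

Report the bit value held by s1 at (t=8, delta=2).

0

t=0 Δ0: s1=1 clk=0 s0=0
  Δ1: clk:0→1
  Δ2: s1:1→0
  Δ3: s0:0→1
  (3Δ to stable)
t=1 Δ0: s1=0 clk=1 s0=1
  Δ1: clk:1→0
  (1Δ to stable)
t=2 Δ0: s1=0 clk=0 s0=1
  Δ1: clk:0→1
  Δ2: s1:0→1
  Δ3: s0:1→0
  (3Δ to stable)
t=3 Δ0: s1=1 clk=1 s0=0
  Δ1: clk:1→0
  (1Δ to stable)
t=4 Δ0: s1=1 clk=0 s0=0
  Δ1: clk:0→1
  Δ2: s1:1→0
  Δ3: s0:0→1
  (3Δ to stable)
t=5 Δ0: s1=0 clk=1 s0=1
  Δ1: clk:1→0
  (1Δ to stable)
t=6 Δ0: s1=0 clk=0 s0=1
  Δ1: clk:0→1
  Δ2: s1:0→1
  Δ3: s0:1→0
  (3Δ to stable)
t=7 Δ0: s1=1 clk=1 s0=0
  Δ1: clk:1→0
  (1Δ to stable)
t=8 Δ0: s1=1 clk=0 s0=0
  Δ1: clk:0→1
  Δ2: s1:1→0
  Δ3: s0:0→1
  (3Δ to stable)
t=9 Δ0: s1=0 clk=1 s0=1
  Δ1: clk:1→0
  (1Δ to stable)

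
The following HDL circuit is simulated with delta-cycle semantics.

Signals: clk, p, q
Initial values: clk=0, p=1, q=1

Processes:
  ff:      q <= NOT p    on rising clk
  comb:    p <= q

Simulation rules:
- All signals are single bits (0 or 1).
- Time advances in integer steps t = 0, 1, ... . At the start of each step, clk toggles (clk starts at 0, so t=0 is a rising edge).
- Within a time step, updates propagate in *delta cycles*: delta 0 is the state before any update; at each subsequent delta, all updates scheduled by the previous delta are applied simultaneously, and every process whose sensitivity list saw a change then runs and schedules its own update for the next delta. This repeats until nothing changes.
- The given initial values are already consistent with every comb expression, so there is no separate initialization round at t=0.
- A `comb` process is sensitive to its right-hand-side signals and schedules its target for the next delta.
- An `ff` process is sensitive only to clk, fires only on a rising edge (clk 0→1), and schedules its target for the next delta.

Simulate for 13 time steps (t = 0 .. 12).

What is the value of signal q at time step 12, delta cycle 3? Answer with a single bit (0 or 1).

0

t=0 Δ0: clk=0 p=1 q=1
  Δ1: clk:0→1
  Δ2: q:1→0
  Δ3: p:1→0
  (3Δ to stable)
t=1 Δ0: clk=1 p=0 q=0
  Δ1: clk:1→0
  (1Δ to stable)
t=2 Δ0: clk=0 p=0 q=0
  Δ1: clk:0→1
  Δ2: q:0→1
  Δ3: p:0→1
  (3Δ to stable)
t=3 Δ0: clk=1 p=1 q=1
  Δ1: clk:1→0
  (1Δ to stable)
t=4 Δ0: clk=0 p=1 q=1
  Δ1: clk:0→1
  Δ2: q:1→0
  Δ3: p:1→0
  (3Δ to stable)
t=5 Δ0: clk=1 p=0 q=0
  Δ1: clk:1→0
  (1Δ to stable)
t=6 Δ0: clk=0 p=0 q=0
  Δ1: clk:0→1
  Δ2: q:0→1
  Δ3: p:0→1
  (3Δ to stable)
t=7 Δ0: clk=1 p=1 q=1
  Δ1: clk:1→0
  (1Δ to stable)
t=8 Δ0: clk=0 p=1 q=1
  Δ1: clk:0→1
  Δ2: q:1→0
  Δ3: p:1→0
  (3Δ to stable)
t=9 Δ0: clk=1 p=0 q=0
  Δ1: clk:1→0
  (1Δ to stable)
t=10 Δ0: clk=0 p=0 q=0
  Δ1: clk:0→1
  Δ2: q:0→1
  Δ3: p:0→1
  (3Δ to stable)
t=11 Δ0: clk=1 p=1 q=1
  Δ1: clk:1→0
  (1Δ to stable)
t=12 Δ0: clk=0 p=1 q=1
  Δ1: clk:0→1
  Δ2: q:1→0
  Δ3: p:1→0
  (3Δ to stable)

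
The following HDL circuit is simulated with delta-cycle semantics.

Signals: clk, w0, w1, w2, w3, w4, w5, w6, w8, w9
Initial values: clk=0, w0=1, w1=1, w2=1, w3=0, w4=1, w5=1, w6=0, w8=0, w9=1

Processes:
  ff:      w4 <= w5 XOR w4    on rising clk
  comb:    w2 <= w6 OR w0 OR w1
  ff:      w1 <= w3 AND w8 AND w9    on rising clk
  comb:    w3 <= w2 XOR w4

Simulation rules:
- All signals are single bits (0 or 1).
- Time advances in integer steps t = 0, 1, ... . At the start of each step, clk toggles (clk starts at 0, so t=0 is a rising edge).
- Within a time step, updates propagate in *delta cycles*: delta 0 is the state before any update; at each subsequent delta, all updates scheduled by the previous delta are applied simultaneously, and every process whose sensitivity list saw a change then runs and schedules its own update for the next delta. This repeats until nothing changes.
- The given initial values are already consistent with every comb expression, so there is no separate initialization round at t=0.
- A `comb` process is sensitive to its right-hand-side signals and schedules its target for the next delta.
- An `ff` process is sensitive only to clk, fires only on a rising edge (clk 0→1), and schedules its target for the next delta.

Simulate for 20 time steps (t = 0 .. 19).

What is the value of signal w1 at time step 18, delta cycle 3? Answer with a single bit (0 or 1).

t=0 Δ0: w9=1 clk=0 w4=1 w0=1 w8=0 w5=1 w3=0 w1=1 w6=0 w2=1
  Δ1: clk:0→1
  Δ2: w4:1→0, w1:1→0
  Δ3: w3:0→1
  (3Δ to stable)
t=1 Δ0: w9=1 clk=1 w4=0 w0=1 w8=0 w5=1 w3=1 w1=0 w6=0 w2=1
  Δ1: clk:1→0
  (1Δ to stable)
t=2 Δ0: w9=1 clk=0 w4=0 w0=1 w8=0 w5=1 w3=1 w1=0 w6=0 w2=1
  Δ1: clk:0→1
  Δ2: w4:0→1
  Δ3: w3:1→0
  (3Δ to stable)
t=3 Δ0: w9=1 clk=1 w4=1 w0=1 w8=0 w5=1 w3=0 w1=0 w6=0 w2=1
  Δ1: clk:1→0
  (1Δ to stable)
t=4 Δ0: w9=1 clk=0 w4=1 w0=1 w8=0 w5=1 w3=0 w1=0 w6=0 w2=1
  Δ1: clk:0→1
  Δ2: w4:1→0
  Δ3: w3:0→1
  (3Δ to stable)
t=5 Δ0: w9=1 clk=1 w4=0 w0=1 w8=0 w5=1 w3=1 w1=0 w6=0 w2=1
  Δ1: clk:1→0
  (1Δ to stable)
t=6 Δ0: w9=1 clk=0 w4=0 w0=1 w8=0 w5=1 w3=1 w1=0 w6=0 w2=1
  Δ1: clk:0→1
  Δ2: w4:0→1
  Δ3: w3:1→0
  (3Δ to stable)
t=7 Δ0: w9=1 clk=1 w4=1 w0=1 w8=0 w5=1 w3=0 w1=0 w6=0 w2=1
  Δ1: clk:1→0
  (1Δ to stable)
t=8 Δ0: w9=1 clk=0 w4=1 w0=1 w8=0 w5=1 w3=0 w1=0 w6=0 w2=1
  Δ1: clk:0→1
  Δ2: w4:1→0
  Δ3: w3:0→1
  (3Δ to stable)
t=9 Δ0: w9=1 clk=1 w4=0 w0=1 w8=0 w5=1 w3=1 w1=0 w6=0 w2=1
  Δ1: clk:1→0
  (1Δ to stable)
t=10 Δ0: w9=1 clk=0 w4=0 w0=1 w8=0 w5=1 w3=1 w1=0 w6=0 w2=1
  Δ1: clk:0→1
  Δ2: w4:0→1
  Δ3: w3:1→0
  (3Δ to stable)
t=11 Δ0: w9=1 clk=1 w4=1 w0=1 w8=0 w5=1 w3=0 w1=0 w6=0 w2=1
  Δ1: clk:1→0
  (1Δ to stable)
t=12 Δ0: w9=1 clk=0 w4=1 w0=1 w8=0 w5=1 w3=0 w1=0 w6=0 w2=1
  Δ1: clk:0→1
  Δ2: w4:1→0
  Δ3: w3:0→1
  (3Δ to stable)
t=13 Δ0: w9=1 clk=1 w4=0 w0=1 w8=0 w5=1 w3=1 w1=0 w6=0 w2=1
  Δ1: clk:1→0
  (1Δ to stable)
t=14 Δ0: w9=1 clk=0 w4=0 w0=1 w8=0 w5=1 w3=1 w1=0 w6=0 w2=1
  Δ1: clk:0→1
  Δ2: w4:0→1
  Δ3: w3:1→0
  (3Δ to stable)
t=15 Δ0: w9=1 clk=1 w4=1 w0=1 w8=0 w5=1 w3=0 w1=0 w6=0 w2=1
  Δ1: clk:1→0
  (1Δ to stable)
t=16 Δ0: w9=1 clk=0 w4=1 w0=1 w8=0 w5=1 w3=0 w1=0 w6=0 w2=1
  Δ1: clk:0→1
  Δ2: w4:1→0
  Δ3: w3:0→1
  (3Δ to stable)
t=17 Δ0: w9=1 clk=1 w4=0 w0=1 w8=0 w5=1 w3=1 w1=0 w6=0 w2=1
  Δ1: clk:1→0
  (1Δ to stable)
t=18 Δ0: w9=1 clk=0 w4=0 w0=1 w8=0 w5=1 w3=1 w1=0 w6=0 w2=1
  Δ1: clk:0→1
  Δ2: w4:0→1
  Δ3: w3:1→0
  (3Δ to stable)
t=19 Δ0: w9=1 clk=1 w4=1 w0=1 w8=0 w5=1 w3=0 w1=0 w6=0 w2=1
  Δ1: clk:1→0
  (1Δ to stable)

0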